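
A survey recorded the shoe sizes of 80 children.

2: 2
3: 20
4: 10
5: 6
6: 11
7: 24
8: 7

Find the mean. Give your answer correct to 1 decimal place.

Values: 2, 3, 4, 5, 6, 7, 8
Σfx = 2×2 + 20×3 + 10×4 + 6×5 + 11×6 + 24×7 + 7×8 = 424
n = Σf = 80
Mean = 424 / 80 = 5.3000

5.3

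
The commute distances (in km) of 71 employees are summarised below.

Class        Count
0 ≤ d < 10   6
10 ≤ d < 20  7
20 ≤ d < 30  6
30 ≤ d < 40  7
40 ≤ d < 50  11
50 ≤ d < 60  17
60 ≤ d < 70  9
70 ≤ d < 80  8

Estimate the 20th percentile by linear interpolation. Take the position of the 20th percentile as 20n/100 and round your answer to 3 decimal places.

22.000

Cumulative frequencies: 6, 13, 19, 26, 37, 54, 63, 71
n = 71; position = 20n/100 = 14.2.
This falls in the class 20 ≤ d < 30: L = 20, F = 13, f = 6, h = 10.
20th percentile ≈ 20 + ((14.2 − 13) / 6) × 10 = 22.0000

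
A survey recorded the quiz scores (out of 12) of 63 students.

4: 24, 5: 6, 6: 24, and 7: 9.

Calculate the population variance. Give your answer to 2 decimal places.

Values: 4, 5, 6, 7
n = 63, Σfx = 333, mean = 5.2857
Σfx² = 1839
Σf(x − x̄)² = Σfx² − (Σfx)²/n = 1839 − 333²/63 = 78.8571
Population variance = 78.8571 / 63 = 1.2517

1.25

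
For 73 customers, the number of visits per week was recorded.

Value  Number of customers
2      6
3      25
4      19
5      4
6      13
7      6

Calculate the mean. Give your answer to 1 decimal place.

4.2

Values: 2, 3, 4, 5, 6, 7
Σfx = 6×2 + 25×3 + 19×4 + 4×5 + 13×6 + 6×7 = 303
n = Σf = 73
Mean = 303 / 73 = 4.1507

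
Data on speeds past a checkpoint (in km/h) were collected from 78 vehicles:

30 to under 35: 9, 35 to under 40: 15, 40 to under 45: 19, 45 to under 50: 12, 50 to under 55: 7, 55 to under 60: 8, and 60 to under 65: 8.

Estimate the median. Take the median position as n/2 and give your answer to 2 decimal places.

Cumulative frequencies: 9, 24, 43, 55, 62, 70, 78
n = 78; position = n/2 = 39.
This falls in the class 40 to under 45: L = 40, F = 24, f = 19, h = 5.
Median ≈ 40 + ((39 − 24) / 19) × 5 = 43.9474

43.95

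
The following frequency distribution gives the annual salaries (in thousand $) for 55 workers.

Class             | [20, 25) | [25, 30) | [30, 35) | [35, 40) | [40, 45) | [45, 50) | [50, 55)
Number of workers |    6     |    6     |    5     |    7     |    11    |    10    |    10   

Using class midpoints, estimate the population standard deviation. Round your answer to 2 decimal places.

Midpoints: 22.5, 27.5, 32.5, 37.5, 42.5, 47.5, 52.5
n = 55, Σfm = 2192.5, mean = 39.8636
Σfm² = 92693.75
Σf(m − x̄)² = Σfm² − (Σfm)²/n = 92693.75 − 2192.5²/55 = 5292.7273
Population variance = 5292.7273 / 55 = 96.2314
Standard deviation = √96.2314 = 9.8098

9.81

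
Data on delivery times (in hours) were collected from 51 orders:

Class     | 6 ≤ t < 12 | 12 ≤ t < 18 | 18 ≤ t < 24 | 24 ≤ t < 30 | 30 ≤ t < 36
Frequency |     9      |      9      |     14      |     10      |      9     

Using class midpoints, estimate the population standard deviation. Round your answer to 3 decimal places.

Midpoints: 9, 15, 21, 27, 33
n = 51, Σfm = 1077, mean = 21.1176
Σfm² = 26019
Σf(m − x̄)² = Σfm² − (Σfm)²/n = 26019 − 1077²/51 = 3275.2941
Population variance = 3275.2941 / 51 = 64.2215
Standard deviation = √64.2215 = 8.0138

8.014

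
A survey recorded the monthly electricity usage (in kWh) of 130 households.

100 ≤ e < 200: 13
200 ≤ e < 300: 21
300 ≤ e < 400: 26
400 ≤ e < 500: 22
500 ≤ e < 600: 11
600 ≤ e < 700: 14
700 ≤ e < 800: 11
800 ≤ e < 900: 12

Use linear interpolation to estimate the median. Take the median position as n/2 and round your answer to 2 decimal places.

422.73

Cumulative frequencies: 13, 34, 60, 82, 93, 107, 118, 130
n = 130; position = n/2 = 65.
This falls in the class 400 ≤ e < 500: L = 400, F = 60, f = 22, h = 100.
Median ≈ 400 + ((65 − 60) / 22) × 100 = 422.7273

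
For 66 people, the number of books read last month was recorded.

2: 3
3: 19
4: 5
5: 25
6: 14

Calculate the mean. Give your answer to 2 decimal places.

4.42

Values: 2, 3, 4, 5, 6
Σfx = 3×2 + 19×3 + 5×4 + 25×5 + 14×6 = 292
n = Σf = 66
Mean = 292 / 66 = 4.4242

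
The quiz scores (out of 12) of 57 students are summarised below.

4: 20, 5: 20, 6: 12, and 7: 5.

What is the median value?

5

Cumulative frequencies: 20, 40, 52, 57
n = 57, so the median is the value in position (n+1)/2 = 29.
Position 29 falls at value 5.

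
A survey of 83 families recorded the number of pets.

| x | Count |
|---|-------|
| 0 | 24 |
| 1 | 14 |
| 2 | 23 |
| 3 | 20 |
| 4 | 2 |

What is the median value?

Cumulative frequencies: 24, 38, 61, 81, 83
n = 83, so the median is the value in position (n+1)/2 = 42.
Position 42 falls at value 2.

2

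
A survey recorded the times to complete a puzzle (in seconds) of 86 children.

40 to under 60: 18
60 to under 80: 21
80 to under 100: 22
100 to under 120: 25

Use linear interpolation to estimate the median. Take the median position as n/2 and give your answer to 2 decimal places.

Cumulative frequencies: 18, 39, 61, 86
n = 86; position = n/2 = 43.
This falls in the class 80 to under 100: L = 80, F = 39, f = 22, h = 20.
Median ≈ 80 + ((43 − 39) / 22) × 20 = 83.6364

83.64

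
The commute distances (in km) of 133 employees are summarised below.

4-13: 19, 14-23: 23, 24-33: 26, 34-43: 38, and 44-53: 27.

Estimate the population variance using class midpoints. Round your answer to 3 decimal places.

Midpoints: 8.5, 18.5, 28.5, 38.5, 48.5
n = 133, Σfm = 4100.5, mean = 30.8308
Σfm² = 150199.25
Σf(m − x̄)² = Σfm² − (Σfm)²/n = 150199.25 − 4100.5²/133 = 23777.4436
Population variance = 23777.4436 / 133 = 178.7778

178.778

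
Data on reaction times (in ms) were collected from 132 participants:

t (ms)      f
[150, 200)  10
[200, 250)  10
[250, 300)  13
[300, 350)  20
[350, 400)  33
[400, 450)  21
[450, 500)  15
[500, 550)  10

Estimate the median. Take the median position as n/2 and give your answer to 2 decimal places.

Cumulative frequencies: 10, 20, 33, 53, 86, 107, 122, 132
n = 132; position = n/2 = 66.
This falls in the class [350, 400): L = 350, F = 53, f = 33, h = 50.
Median ≈ 350 + ((66 − 53) / 33) × 50 = 369.6970

369.70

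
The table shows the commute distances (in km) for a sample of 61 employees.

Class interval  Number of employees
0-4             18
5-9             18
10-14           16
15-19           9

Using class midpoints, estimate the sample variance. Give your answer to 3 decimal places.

27.418

Midpoints: 2, 7, 12, 17
n = 61, Σfm = 507, mean = 8.3115
Σfm² = 5859
Σf(m − x̄)² = Σfm² − (Σfm)²/n = 5859 − 507²/61 = 1645.0820
Sample variance = 1645.0820 / 60 = 27.4180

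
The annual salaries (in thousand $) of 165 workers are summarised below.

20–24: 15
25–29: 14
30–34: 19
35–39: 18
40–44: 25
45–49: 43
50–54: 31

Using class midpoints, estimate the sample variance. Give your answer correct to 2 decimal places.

Midpoints: 22, 27, 32, 37, 42, 47, 52
n = 165, Σfm = 6665, mean = 40.3939
Σfm² = 284475
Σf(m − x̄)² = Σfm² − (Σfm)²/n = 284475 − 6665²/165 = 15249.3939
Sample variance = 15249.3939 / 164 = 92.9841

92.98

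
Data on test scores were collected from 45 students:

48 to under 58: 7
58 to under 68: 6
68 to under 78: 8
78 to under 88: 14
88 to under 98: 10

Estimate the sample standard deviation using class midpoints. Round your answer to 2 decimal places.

Midpoints: 53, 63, 73, 83, 93
n = 45, Σfm = 3425, mean = 76.1111
Σfm² = 269045
Σf(m − x̄)² = Σfm² − (Σfm)²/n = 269045 − 3425²/45 = 8364.4444
Sample variance = 8364.4444 / 44 = 190.1010
Standard deviation = √190.1010 = 13.7877

13.79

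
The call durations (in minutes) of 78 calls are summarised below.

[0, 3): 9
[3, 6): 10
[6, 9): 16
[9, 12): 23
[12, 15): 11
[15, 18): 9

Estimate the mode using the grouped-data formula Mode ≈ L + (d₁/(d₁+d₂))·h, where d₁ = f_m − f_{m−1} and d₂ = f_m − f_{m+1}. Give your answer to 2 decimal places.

10.11

Modal class: [9, 12) (highest frequency 23).
d₁ = 23 − 16 = 7, d₂ = 23 − 11 = 12
Mode ≈ 9 + (7/(7+12)) × 3 = 9 + 1.1053 = 10.1053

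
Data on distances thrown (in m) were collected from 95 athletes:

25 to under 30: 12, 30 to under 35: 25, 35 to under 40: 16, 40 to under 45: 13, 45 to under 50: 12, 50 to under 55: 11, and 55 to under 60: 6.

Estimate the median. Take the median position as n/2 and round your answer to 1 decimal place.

38.3

Cumulative frequencies: 12, 37, 53, 66, 78, 89, 95
n = 95; position = n/2 = 47.5.
This falls in the class 35 to under 40: L = 35, F = 37, f = 16, h = 5.
Median ≈ 35 + ((47.5 − 37) / 16) × 5 = 38.2812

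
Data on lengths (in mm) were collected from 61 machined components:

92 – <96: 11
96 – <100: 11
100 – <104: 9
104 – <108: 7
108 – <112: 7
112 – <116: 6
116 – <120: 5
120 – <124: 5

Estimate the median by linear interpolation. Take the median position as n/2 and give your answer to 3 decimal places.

103.778

Cumulative frequencies: 11, 22, 31, 38, 45, 51, 56, 61
n = 61; position = n/2 = 30.5.
This falls in the class 100 – <104: L = 100, F = 22, f = 9, h = 4.
Median ≈ 100 + ((30.5 − 22) / 9) × 4 = 103.7778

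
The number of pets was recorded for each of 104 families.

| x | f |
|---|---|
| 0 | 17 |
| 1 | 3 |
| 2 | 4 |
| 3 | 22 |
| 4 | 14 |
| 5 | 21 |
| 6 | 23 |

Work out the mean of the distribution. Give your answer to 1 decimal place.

Values: 0, 1, 2, 3, 4, 5, 6
Σfx = 17×0 + 3×1 + 4×2 + 22×3 + 14×4 + 21×5 + 23×6 = 376
n = Σf = 104
Mean = 376 / 104 = 3.6154

3.6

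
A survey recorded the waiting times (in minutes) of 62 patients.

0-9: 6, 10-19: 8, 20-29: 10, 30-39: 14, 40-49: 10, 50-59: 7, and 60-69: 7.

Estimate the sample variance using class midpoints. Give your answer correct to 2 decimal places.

Midpoints: 4.5, 14.5, 24.5, 34.5, 44.5, 54.5, 64.5
n = 62, Σfm = 2149, mean = 34.6613
Σfm² = 94185.5
Σf(m − x̄)² = Σfm² − (Σfm)²/n = 94185.5 − 2149²/62 = 19698.3871
Sample variance = 19698.3871 / 61 = 322.9244

322.92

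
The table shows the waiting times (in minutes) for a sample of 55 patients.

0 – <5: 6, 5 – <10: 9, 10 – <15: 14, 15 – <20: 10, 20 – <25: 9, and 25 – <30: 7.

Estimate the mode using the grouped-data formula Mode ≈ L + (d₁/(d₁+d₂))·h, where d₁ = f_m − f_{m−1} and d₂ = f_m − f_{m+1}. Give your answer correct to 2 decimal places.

12.78

Modal class: 10 – <15 (highest frequency 14).
d₁ = 14 − 9 = 5, d₂ = 14 − 10 = 4
Mode ≈ 10 + (5/(5+4)) × 5 = 10 + 2.7778 = 12.7778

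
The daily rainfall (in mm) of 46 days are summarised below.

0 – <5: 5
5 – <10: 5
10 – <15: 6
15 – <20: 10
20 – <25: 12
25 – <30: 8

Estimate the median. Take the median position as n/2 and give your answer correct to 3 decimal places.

Cumulative frequencies: 5, 10, 16, 26, 38, 46
n = 46; position = n/2 = 23.
This falls in the class 15 – <20: L = 15, F = 16, f = 10, h = 5.
Median ≈ 15 + ((23 − 16) / 10) × 5 = 18.5000

18.500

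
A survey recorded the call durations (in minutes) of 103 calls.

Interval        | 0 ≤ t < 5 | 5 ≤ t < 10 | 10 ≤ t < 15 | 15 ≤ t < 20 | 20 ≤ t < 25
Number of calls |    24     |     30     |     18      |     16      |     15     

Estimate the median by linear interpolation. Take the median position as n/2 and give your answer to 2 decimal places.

9.58

Cumulative frequencies: 24, 54, 72, 88, 103
n = 103; position = n/2 = 51.5.
This falls in the class 5 ≤ t < 10: L = 5, F = 24, f = 30, h = 5.
Median ≈ 5 + ((51.5 − 24) / 30) × 5 = 9.5833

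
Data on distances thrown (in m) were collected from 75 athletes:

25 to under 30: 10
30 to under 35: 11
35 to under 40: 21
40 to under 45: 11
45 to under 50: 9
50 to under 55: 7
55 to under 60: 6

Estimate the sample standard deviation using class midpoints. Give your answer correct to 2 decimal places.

8.86

Midpoints: 27.5, 32.5, 37.5, 42.5, 47.5, 52.5, 57.5
n = 75, Σfm = 3027.5, mean = 40.3667
Σfm² = 128018.75
Σf(m − x̄)² = Σfm² − (Σfm)²/n = 128018.75 − 3027.5²/75 = 5808.6667
Sample variance = 5808.6667 / 74 = 78.4955
Standard deviation = √78.4955 = 8.8598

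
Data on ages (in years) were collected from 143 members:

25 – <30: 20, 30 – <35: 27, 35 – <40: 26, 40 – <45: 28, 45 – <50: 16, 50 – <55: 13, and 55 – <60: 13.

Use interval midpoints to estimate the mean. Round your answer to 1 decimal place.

Midpoints: 27.5, 32.5, 37.5, 42.5, 47.5, 52.5, 57.5
Σfm = 20×27.5 + 27×32.5 + 26×37.5 + 28×42.5 + 16×47.5 + 13×52.5 + 13×57.5 = 5782.5
n = Σf = 143
Mean = 5782.5 / 143 = 40.4371

40.4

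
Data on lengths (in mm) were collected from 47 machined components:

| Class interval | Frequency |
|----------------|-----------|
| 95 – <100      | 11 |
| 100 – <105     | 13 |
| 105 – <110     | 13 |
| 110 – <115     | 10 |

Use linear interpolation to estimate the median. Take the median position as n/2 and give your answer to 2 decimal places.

Cumulative frequencies: 11, 24, 37, 47
n = 47; position = n/2 = 23.5.
This falls in the class 100 – <105: L = 100, F = 11, f = 13, h = 5.
Median ≈ 100 + ((23.5 − 11) / 13) × 5 = 104.8077

104.81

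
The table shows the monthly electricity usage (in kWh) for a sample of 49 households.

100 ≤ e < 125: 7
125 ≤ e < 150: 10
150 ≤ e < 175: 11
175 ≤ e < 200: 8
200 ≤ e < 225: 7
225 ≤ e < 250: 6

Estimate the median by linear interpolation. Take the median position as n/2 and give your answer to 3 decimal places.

167.045

Cumulative frequencies: 7, 17, 28, 36, 43, 49
n = 49; position = n/2 = 24.5.
This falls in the class 150 ≤ e < 175: L = 150, F = 17, f = 11, h = 25.
Median ≈ 150 + ((24.5 − 17) / 11) × 25 = 167.0455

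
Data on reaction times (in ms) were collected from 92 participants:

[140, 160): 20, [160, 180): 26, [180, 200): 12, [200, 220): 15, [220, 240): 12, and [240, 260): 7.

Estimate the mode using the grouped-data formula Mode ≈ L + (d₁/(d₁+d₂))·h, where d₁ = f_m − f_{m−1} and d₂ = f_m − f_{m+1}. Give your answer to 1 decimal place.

Modal class: [160, 180) (highest frequency 26).
d₁ = 26 − 20 = 6, d₂ = 26 − 12 = 14
Mode ≈ 160 + (6/(6+14)) × 20 = 160 + 6.0000 = 166.0000

166.0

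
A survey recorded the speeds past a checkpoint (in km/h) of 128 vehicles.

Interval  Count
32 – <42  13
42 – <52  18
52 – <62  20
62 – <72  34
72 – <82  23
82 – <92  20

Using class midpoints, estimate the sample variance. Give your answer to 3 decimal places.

239.370

Midpoints: 37, 47, 57, 67, 77, 87
n = 128, Σfm = 8256, mean = 64.5000
Σfm² = 562912
Σf(m − x̄)² = Σfm² − (Σfm)²/n = 562912 − 8256²/128 = 30400.0000
Sample variance = 30400.0000 / 127 = 239.3701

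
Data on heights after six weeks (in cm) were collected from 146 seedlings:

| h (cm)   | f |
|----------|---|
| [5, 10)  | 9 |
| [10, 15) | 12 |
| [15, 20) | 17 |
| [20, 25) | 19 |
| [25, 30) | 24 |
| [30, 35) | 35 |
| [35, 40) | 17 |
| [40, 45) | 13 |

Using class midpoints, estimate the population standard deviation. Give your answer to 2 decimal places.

9.77

Midpoints: 7.5, 12.5, 17.5, 22.5, 27.5, 32.5, 37.5, 42.5
n = 146, Σfm = 3930, mean = 26.9178
Σfm² = 119712.5
Σf(m − x̄)² = Σfm² − (Σfm)²/n = 119712.5 − 3930²/146 = 13925.5137
Population variance = 13925.5137 / 146 = 95.3802
Standard deviation = √95.3802 = 9.7663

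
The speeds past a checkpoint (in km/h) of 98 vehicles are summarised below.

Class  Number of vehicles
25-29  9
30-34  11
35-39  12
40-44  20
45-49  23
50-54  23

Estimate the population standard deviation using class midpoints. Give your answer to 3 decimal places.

8.007

Midpoints: 27, 32, 37, 42, 47, 52
n = 98, Σfm = 4156, mean = 42.4082
Σfm² = 182532
Σf(m − x̄)² = Σfm² − (Σfm)²/n = 182532 − 4156²/98 = 6283.6735
Population variance = 6283.6735 / 98 = 64.1191
Standard deviation = √64.1191 = 8.0074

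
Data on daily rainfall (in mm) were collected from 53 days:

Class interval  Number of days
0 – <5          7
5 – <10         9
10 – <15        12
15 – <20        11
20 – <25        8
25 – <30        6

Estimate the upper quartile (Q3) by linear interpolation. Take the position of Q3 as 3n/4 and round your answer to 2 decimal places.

Cumulative frequencies: 7, 16, 28, 39, 47, 53
n = 53; position = 3n/4 = 39.75.
This falls in the class 20 – <25: L = 20, F = 39, f = 8, h = 5.
Upper quartile ≈ 20 + ((39.75 − 39) / 8) × 5 = 20.4688

20.47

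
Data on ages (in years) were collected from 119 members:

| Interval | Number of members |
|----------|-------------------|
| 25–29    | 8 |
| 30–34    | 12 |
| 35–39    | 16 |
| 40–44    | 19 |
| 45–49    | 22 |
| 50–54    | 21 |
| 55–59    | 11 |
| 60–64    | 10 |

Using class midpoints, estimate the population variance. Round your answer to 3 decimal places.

Midpoints: 27, 32, 37, 42, 47, 52, 57, 62
n = 119, Σfm = 5363, mean = 45.0672
Σfm² = 253101
Σf(m − x̄)² = Σfm² − (Σfm)²/n = 253101 − 5363²/119 = 11405.4622
Population variance = 11405.4622 / 119 = 95.8442

95.844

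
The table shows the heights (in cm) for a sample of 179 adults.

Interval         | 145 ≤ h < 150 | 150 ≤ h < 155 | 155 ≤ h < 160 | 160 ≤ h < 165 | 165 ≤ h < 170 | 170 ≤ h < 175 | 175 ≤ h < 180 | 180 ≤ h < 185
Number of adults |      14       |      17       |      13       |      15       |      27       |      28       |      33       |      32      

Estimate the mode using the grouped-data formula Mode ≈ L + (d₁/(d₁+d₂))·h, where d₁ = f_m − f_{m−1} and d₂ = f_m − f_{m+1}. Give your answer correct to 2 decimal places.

Modal class: 175 ≤ h < 180 (highest frequency 33).
d₁ = 33 − 28 = 5, d₂ = 33 − 32 = 1
Mode ≈ 175 + (5/(5+1)) × 5 = 175 + 4.1667 = 179.1667

179.17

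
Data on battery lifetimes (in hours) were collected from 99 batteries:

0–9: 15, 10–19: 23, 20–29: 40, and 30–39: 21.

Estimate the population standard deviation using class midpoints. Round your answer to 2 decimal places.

Midpoints: 4.5, 14.5, 24.5, 34.5
n = 99, Σfm = 2105.5, mean = 21.2677
Σfm² = 54144.75
Σf(m − x̄)² = Σfm² − (Σfm)²/n = 54144.75 − 2105.5²/99 = 9365.6566
Population variance = 9365.6566 / 99 = 94.6026
Standard deviation = √94.6026 = 9.7264

9.73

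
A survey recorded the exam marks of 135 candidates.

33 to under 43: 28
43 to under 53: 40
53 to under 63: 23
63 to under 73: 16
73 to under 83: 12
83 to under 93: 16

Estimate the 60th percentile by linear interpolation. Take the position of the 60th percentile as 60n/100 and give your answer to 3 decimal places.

Cumulative frequencies: 28, 68, 91, 107, 119, 135
n = 135; position = 60n/100 = 81.
This falls in the class 53 to under 63: L = 53, F = 68, f = 23, h = 10.
60th percentile ≈ 53 + ((81 − 68) / 23) × 10 = 58.6522

58.652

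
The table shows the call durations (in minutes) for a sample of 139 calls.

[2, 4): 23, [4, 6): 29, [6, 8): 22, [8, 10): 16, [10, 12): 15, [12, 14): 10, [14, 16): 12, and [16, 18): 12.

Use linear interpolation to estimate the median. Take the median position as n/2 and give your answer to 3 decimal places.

Cumulative frequencies: 23, 52, 74, 90, 105, 115, 127, 139
n = 139; position = n/2 = 69.5.
This falls in the class [6, 8): L = 6, F = 52, f = 22, h = 2.
Median ≈ 6 + ((69.5 − 52) / 22) × 2 = 7.5909

7.591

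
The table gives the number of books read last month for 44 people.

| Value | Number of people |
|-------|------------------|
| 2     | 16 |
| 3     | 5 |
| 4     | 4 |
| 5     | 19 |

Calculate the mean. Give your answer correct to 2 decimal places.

3.59

Values: 2, 3, 4, 5
Σfx = 16×2 + 5×3 + 4×4 + 19×5 = 158
n = Σf = 44
Mean = 158 / 44 = 3.5909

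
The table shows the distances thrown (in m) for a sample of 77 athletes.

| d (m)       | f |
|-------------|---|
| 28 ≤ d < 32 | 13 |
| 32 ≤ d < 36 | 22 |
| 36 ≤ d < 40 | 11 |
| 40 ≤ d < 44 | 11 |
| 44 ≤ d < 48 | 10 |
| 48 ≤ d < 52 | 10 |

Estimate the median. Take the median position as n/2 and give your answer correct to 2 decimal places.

37.27

Cumulative frequencies: 13, 35, 46, 57, 67, 77
n = 77; position = n/2 = 38.5.
This falls in the class 36 ≤ d < 40: L = 36, F = 35, f = 11, h = 4.
Median ≈ 36 + ((38.5 − 35) / 11) × 4 = 37.2727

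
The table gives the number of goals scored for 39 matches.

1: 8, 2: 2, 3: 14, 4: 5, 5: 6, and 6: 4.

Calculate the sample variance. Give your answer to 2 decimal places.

Values: 1, 2, 3, 4, 5, 6
n = 39, Σfx = 128, mean = 3.2821
Σfx² = 516
Σf(x − x̄)² = Σfx² − (Σfx)²/n = 516 − 128²/39 = 95.8974
Sample variance = 95.8974 / 38 = 2.5236

2.52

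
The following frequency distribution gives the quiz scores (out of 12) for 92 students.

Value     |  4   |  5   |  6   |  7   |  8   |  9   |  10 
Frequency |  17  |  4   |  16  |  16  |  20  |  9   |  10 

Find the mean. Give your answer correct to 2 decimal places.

Values: 4, 5, 6, 7, 8, 9, 10
Σfx = 17×4 + 4×5 + 16×6 + 16×7 + 20×8 + 9×9 + 10×10 = 637
n = Σf = 92
Mean = 637 / 92 = 6.9239

6.92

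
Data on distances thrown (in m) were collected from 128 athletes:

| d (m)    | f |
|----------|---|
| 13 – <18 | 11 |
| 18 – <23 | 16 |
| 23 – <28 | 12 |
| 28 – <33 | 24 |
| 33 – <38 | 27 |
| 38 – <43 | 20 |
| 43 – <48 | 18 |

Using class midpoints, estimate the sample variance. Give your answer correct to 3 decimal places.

84.424

Midpoints: 15.5, 20.5, 25.5, 30.5, 35.5, 40.5, 45.5
n = 128, Σfm = 4124, mean = 32.2188
Σfm² = 143592
Σf(m − x̄)² = Σfm² − (Σfm)²/n = 143592 − 4124²/128 = 10721.8750
Sample variance = 10721.8750 / 127 = 84.4242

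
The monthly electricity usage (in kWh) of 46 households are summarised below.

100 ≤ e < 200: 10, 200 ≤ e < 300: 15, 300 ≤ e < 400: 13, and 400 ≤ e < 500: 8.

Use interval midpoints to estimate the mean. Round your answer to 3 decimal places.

291.304

Midpoints: 150, 250, 350, 450
Σfm = 10×150 + 15×250 + 13×350 + 8×450 = 13400
n = Σf = 46
Mean = 13400 / 46 = 291.3043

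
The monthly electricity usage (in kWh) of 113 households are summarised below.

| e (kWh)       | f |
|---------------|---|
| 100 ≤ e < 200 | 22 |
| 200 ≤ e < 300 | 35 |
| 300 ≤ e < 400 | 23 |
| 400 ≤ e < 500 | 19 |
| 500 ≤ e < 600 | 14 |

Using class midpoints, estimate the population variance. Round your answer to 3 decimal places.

Midpoints: 150, 250, 350, 450, 550
n = 113, Σfm = 36350, mean = 321.6814
Σfm² = 13582500
Σf(m − x̄)² = Σfm² − (Σfm)²/n = 13582500 − 36350²/113 = 1889380.5310
Population variance = 1889380.5310 / 113 = 16720.1817

16720.182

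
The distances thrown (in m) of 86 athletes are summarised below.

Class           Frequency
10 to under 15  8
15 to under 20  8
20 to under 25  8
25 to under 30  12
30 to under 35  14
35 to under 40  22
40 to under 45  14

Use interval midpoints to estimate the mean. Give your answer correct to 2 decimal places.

30.52

Midpoints: 12.5, 17.5, 22.5, 27.5, 32.5, 37.5, 42.5
Σfm = 8×12.5 + 8×17.5 + 8×22.5 + 12×27.5 + 14×32.5 + 22×37.5 + 14×42.5 = 2625
n = Σf = 86
Mean = 2625 / 86 = 30.5233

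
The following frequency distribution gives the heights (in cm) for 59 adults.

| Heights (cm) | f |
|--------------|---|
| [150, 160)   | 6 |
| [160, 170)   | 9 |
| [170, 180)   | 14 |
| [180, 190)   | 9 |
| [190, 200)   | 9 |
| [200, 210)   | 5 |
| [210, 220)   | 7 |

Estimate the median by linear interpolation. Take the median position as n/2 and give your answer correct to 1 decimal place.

180.6

Cumulative frequencies: 6, 15, 29, 38, 47, 52, 59
n = 59; position = n/2 = 29.5.
This falls in the class [180, 190): L = 180, F = 29, f = 9, h = 10.
Median ≈ 180 + ((29.5 − 29) / 9) × 10 = 180.5556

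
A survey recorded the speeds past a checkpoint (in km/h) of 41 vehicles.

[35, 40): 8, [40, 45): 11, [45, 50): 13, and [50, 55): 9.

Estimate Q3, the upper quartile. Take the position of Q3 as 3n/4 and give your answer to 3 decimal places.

49.519

Cumulative frequencies: 8, 19, 32, 41
n = 41; position = 3n/4 = 30.75.
This falls in the class [45, 50): L = 45, F = 19, f = 13, h = 5.
Upper quartile ≈ 45 + ((30.75 − 19) / 13) × 5 = 49.5192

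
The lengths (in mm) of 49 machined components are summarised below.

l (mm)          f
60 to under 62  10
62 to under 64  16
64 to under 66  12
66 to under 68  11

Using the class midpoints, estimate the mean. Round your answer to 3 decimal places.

63.980

Midpoints: 61, 63, 65, 67
Σfm = 10×61 + 16×63 + 12×65 + 11×67 = 3135
n = Σf = 49
Mean = 3135 / 49 = 63.9796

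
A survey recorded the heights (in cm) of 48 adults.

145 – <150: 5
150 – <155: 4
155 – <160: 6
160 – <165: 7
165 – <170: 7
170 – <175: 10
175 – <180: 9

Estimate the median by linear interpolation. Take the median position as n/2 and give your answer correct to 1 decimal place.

166.4

Cumulative frequencies: 5, 9, 15, 22, 29, 39, 48
n = 48; position = n/2 = 24.
This falls in the class 165 – <170: L = 165, F = 22, f = 7, h = 5.
Median ≈ 165 + ((24 − 22) / 7) × 5 = 166.4286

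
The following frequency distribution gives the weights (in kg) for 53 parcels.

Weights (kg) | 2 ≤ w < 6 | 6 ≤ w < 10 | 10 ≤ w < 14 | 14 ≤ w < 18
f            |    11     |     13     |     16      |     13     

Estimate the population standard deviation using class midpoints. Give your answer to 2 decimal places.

Midpoints: 4, 8, 12, 16
n = 53, Σfm = 548, mean = 10.3396
Σfm² = 6640
Σf(m − x̄)² = Σfm² − (Σfm)²/n = 6640 − 548²/53 = 973.8868
Population variance = 973.8868 / 53 = 18.3752
Standard deviation = √18.3752 = 4.2866

4.29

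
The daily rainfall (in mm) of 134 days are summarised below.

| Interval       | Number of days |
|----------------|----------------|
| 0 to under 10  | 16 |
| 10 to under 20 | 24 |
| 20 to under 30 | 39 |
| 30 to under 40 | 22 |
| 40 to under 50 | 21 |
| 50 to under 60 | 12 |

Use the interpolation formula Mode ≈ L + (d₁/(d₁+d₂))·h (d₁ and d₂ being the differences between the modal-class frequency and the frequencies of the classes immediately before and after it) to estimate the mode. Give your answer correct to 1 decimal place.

24.7

Modal class: 20 to under 30 (highest frequency 39).
d₁ = 39 − 24 = 15, d₂ = 39 − 22 = 17
Mode ≈ 20 + (15/(15+17)) × 10 = 20 + 4.6875 = 24.6875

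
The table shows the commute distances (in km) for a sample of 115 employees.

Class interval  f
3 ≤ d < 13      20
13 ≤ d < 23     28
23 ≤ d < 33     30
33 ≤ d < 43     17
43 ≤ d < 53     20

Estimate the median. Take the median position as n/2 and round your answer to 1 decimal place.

Cumulative frequencies: 20, 48, 78, 95, 115
n = 115; position = n/2 = 57.5.
This falls in the class 23 ≤ d < 33: L = 23, F = 48, f = 30, h = 10.
Median ≈ 23 + ((57.5 − 48) / 30) × 10 = 26.1667

26.2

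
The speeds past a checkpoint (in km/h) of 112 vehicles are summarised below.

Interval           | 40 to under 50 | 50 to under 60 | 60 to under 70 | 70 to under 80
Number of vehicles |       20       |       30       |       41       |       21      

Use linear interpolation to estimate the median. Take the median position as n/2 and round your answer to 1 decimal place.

Cumulative frequencies: 20, 50, 91, 112
n = 112; position = n/2 = 56.
This falls in the class 60 to under 70: L = 60, F = 50, f = 41, h = 10.
Median ≈ 60 + ((56 − 50) / 41) × 10 = 61.4634

61.5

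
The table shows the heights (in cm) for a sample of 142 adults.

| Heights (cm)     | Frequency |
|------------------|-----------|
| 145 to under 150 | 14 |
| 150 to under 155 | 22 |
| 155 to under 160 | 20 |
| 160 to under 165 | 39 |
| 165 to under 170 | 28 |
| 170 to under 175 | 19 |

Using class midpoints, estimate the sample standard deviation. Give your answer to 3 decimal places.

Midpoints: 147.5, 152.5, 157.5, 162.5, 167.5, 172.5
n = 142, Σfm = 22875, mean = 161.0915
Σfm² = 3693137.5
Σf(m − x̄)² = Σfm² − (Σfm)²/n = 3693137.5 − 22875²/142 = 8168.3099
Sample variance = 8168.3099 / 141 = 57.9313
Standard deviation = √57.9313 = 7.6113

7.611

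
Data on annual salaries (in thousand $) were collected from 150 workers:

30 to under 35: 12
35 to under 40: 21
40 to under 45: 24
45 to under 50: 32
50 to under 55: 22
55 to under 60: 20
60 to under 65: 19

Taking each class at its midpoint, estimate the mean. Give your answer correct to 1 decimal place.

Midpoints: 32.5, 37.5, 42.5, 47.5, 52.5, 57.5, 62.5
Σfm = 12×32.5 + 21×37.5 + 24×42.5 + 32×47.5 + 22×52.5 + 20×57.5 + 19×62.5 = 7210
n = Σf = 150
Mean = 7210 / 150 = 48.0667

48.1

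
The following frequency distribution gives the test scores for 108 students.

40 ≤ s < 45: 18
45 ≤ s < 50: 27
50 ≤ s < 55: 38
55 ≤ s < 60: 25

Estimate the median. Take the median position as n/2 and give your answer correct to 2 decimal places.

51.18

Cumulative frequencies: 18, 45, 83, 108
n = 108; position = n/2 = 54.
This falls in the class 50 ≤ s < 55: L = 50, F = 45, f = 38, h = 5.
Median ≈ 50 + ((54 − 45) / 38) × 5 = 51.1842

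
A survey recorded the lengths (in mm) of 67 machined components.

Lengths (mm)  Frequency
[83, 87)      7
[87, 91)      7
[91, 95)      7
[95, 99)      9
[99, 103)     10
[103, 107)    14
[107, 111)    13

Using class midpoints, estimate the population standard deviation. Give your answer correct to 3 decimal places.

7.921

Midpoints: 85, 89, 93, 97, 101, 105, 109
n = 67, Σfm = 6639, mean = 99.0896
Σfm² = 662059
Σf(m − x̄)² = Σfm² − (Σfm)²/n = 662059 − 6639²/67 = 4203.4627
Population variance = 4203.4627 / 67 = 62.7382
Standard deviation = √62.7382 = 7.9207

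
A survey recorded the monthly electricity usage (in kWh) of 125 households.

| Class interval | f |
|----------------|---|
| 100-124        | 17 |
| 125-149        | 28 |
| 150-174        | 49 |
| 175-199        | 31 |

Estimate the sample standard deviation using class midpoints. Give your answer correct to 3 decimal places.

Midpoints: 112, 137, 162, 187
n = 125, Σfm = 19475, mean = 155.8000
Σfm² = 3108775
Σf(m − x̄)² = Σfm² − (Σfm)²/n = 3108775 − 19475²/125 = 74570.0000
Sample variance = 74570.0000 / 124 = 601.3710
Standard deviation = √601.3710 = 24.5229

24.523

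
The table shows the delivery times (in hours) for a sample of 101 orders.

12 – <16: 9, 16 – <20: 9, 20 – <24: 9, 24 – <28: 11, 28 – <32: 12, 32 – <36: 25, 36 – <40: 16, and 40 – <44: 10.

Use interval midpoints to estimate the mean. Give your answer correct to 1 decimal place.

29.8

Midpoints: 14, 18, 22, 26, 30, 34, 38, 42
Σfm = 9×14 + 9×18 + 9×22 + 11×26 + 12×30 + 25×34 + 16×38 + 10×42 = 3010
n = Σf = 101
Mean = 3010 / 101 = 29.8020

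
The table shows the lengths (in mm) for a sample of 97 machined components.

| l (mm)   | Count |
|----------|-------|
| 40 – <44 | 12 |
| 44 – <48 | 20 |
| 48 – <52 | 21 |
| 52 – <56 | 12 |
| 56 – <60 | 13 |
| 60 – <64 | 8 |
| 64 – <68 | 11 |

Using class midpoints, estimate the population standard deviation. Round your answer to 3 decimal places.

7.493

Midpoints: 42, 46, 50, 54, 58, 62, 66
n = 97, Σfm = 5098, mean = 52.5567
Σfm² = 273380
Σf(m − x̄)² = Σfm² − (Σfm)²/n = 273380 − 5098²/97 = 5445.9381
Population variance = 5445.9381 / 97 = 56.1437
Standard deviation = √56.1437 = 7.4929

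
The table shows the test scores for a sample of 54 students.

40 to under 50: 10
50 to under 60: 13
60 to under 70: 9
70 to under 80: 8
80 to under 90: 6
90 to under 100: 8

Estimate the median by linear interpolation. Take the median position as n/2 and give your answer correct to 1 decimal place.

64.4

Cumulative frequencies: 10, 23, 32, 40, 46, 54
n = 54; position = n/2 = 27.
This falls in the class 60 to under 70: L = 60, F = 23, f = 9, h = 10.
Median ≈ 60 + ((27 − 23) / 9) × 10 = 64.4444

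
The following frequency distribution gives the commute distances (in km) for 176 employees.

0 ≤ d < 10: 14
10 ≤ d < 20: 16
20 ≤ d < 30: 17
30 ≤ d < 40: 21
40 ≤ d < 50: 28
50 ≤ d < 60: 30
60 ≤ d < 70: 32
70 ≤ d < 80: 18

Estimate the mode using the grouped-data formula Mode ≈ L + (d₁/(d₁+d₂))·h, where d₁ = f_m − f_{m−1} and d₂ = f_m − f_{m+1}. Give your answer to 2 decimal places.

Modal class: 60 ≤ d < 70 (highest frequency 32).
d₁ = 32 − 30 = 2, d₂ = 32 − 18 = 14
Mode ≈ 60 + (2/(2+14)) × 10 = 60 + 1.2500 = 61.2500

61.25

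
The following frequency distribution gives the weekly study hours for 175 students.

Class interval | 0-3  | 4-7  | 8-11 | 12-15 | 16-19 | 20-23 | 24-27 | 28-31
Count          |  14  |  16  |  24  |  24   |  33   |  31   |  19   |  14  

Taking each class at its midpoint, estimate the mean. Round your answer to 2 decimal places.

Midpoints: 1.5, 5.5, 9.5, 13.5, 17.5, 21.5, 25.5, 29.5
Σfm = 14×1.5 + 16×5.5 + 24×9.5 + 24×13.5 + 33×17.5 + 31×21.5 + 19×25.5 + 14×29.5 = 2802.5
n = Σf = 175
Mean = 2802.5 / 175 = 16.0143

16.01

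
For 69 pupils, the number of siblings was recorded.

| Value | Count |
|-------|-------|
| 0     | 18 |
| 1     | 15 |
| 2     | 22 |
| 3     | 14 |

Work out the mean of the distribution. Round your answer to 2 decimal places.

Values: 0, 1, 2, 3
Σfx = 18×0 + 15×1 + 22×2 + 14×3 = 101
n = Σf = 69
Mean = 101 / 69 = 1.4638

1.46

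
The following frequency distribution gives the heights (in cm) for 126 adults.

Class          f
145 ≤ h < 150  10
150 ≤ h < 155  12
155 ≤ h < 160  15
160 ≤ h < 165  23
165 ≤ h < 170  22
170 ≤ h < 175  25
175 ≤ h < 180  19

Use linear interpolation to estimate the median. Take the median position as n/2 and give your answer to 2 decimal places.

165.68

Cumulative frequencies: 10, 22, 37, 60, 82, 107, 126
n = 126; position = n/2 = 63.
This falls in the class 165 ≤ h < 170: L = 165, F = 60, f = 22, h = 5.
Median ≈ 165 + ((63 − 60) / 22) × 5 = 165.6818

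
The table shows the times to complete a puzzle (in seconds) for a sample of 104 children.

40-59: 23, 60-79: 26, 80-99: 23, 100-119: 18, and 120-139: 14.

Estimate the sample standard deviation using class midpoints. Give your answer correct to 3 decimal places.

26.840

Midpoints: 49.5, 69.5, 89.5, 109.5, 129.5
n = 104, Σfm = 8788, mean = 84.5000
Σfm² = 816786
Σf(m − x̄)² = Σfm² − (Σfm)²/n = 816786 − 8788²/104 = 74200.0000
Sample variance = 74200.0000 / 103 = 720.3883
Standard deviation = √720.3883 = 26.8401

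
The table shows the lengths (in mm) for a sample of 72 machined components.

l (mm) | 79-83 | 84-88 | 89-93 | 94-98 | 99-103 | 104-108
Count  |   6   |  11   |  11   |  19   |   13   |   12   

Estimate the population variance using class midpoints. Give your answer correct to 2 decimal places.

58.08

Midpoints: 81, 86, 91, 96, 101, 106
n = 72, Σfm = 6842, mean = 95.0278
Σfm² = 654362
Σf(m − x̄)² = Σfm² − (Σfm)²/n = 654362 − 6842²/72 = 4181.9444
Population variance = 4181.9444 / 72 = 58.0826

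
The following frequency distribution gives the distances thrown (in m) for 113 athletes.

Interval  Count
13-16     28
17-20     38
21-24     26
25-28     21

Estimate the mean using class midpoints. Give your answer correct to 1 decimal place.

Midpoints: 14.5, 18.5, 22.5, 26.5
Σfm = 28×14.5 + 38×18.5 + 26×22.5 + 21×26.5 = 2250.5
n = Σf = 113
Mean = 2250.5 / 113 = 19.9159

19.9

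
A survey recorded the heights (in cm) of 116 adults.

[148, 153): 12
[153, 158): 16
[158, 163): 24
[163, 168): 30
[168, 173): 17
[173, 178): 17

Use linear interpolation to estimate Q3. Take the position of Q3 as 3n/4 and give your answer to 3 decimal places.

Cumulative frequencies: 12, 28, 52, 82, 99, 116
n = 116; position = 3n/4 = 87.
This falls in the class [168, 173): L = 168, F = 82, f = 17, h = 5.
Upper quartile ≈ 168 + ((87 − 82) / 17) × 5 = 169.4706

169.471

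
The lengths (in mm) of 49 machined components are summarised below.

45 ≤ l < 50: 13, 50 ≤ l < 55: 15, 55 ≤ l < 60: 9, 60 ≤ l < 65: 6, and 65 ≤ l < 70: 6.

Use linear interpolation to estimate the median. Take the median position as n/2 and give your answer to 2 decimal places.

53.83

Cumulative frequencies: 13, 28, 37, 43, 49
n = 49; position = n/2 = 24.5.
This falls in the class 50 ≤ l < 55: L = 50, F = 13, f = 15, h = 5.
Median ≈ 50 + ((24.5 − 13) / 15) × 5 = 53.8333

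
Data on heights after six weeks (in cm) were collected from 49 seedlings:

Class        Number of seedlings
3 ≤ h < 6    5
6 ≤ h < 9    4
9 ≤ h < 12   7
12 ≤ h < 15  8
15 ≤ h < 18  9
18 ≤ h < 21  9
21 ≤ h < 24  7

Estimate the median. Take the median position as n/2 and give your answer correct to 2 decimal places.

Cumulative frequencies: 5, 9, 16, 24, 33, 42, 49
n = 49; position = n/2 = 24.5.
This falls in the class 15 ≤ h < 18: L = 15, F = 24, f = 9, h = 3.
Median ≈ 15 + ((24.5 − 24) / 9) × 3 = 15.1667

15.17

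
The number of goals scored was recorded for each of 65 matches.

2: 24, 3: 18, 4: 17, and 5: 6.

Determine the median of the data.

3

Cumulative frequencies: 24, 42, 59, 65
n = 65, so the median is the value in position (n+1)/2 = 33.
Position 33 falls at value 3.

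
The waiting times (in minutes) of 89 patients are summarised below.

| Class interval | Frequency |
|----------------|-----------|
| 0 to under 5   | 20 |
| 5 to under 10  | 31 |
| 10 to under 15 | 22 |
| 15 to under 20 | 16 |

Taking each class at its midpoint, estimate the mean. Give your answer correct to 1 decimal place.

9.4

Midpoints: 2.5, 7.5, 12.5, 17.5
Σfm = 20×2.5 + 31×7.5 + 22×12.5 + 16×17.5 = 837.5
n = Σf = 89
Mean = 837.5 / 89 = 9.4101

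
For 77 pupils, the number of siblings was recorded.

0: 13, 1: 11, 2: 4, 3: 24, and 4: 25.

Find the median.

Cumulative frequencies: 13, 24, 28, 52, 77
n = 77, so the median is the value in position (n+1)/2 = 39.
Position 39 falls at value 3.

3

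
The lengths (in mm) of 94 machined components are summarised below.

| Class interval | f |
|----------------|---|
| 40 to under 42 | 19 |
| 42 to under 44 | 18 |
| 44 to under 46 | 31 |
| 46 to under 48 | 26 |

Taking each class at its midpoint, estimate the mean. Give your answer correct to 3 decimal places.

Midpoints: 41, 43, 45, 47
Σfm = 19×41 + 18×43 + 31×45 + 26×47 = 4170
n = Σf = 94
Mean = 4170 / 94 = 44.3617

44.362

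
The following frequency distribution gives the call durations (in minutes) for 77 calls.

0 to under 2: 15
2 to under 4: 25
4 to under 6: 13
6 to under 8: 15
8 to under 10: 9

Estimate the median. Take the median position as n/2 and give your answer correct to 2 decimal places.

Cumulative frequencies: 15, 40, 53, 68, 77
n = 77; position = n/2 = 38.5.
This falls in the class 2 to under 4: L = 2, F = 15, f = 25, h = 2.
Median ≈ 2 + ((38.5 − 15) / 25) × 2 = 3.8800

3.88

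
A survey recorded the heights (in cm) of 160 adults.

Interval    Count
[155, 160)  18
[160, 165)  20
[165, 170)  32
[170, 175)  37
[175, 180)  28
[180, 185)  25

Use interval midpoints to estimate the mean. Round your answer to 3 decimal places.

171.000

Midpoints: 157.5, 162.5, 167.5, 172.5, 177.5, 182.5
Σfm = 18×157.5 + 20×162.5 + 32×167.5 + 37×172.5 + 28×177.5 + 25×182.5 = 27360
n = Σf = 160
Mean = 27360 / 160 = 171.0000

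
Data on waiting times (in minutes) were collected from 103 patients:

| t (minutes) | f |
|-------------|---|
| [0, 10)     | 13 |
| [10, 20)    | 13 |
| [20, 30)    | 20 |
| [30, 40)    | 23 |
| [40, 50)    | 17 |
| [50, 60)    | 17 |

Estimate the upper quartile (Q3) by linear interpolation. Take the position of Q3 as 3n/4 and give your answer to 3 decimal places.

44.853

Cumulative frequencies: 13, 26, 46, 69, 86, 103
n = 103; position = 3n/4 = 77.25.
This falls in the class [40, 50): L = 40, F = 69, f = 17, h = 10.
Upper quartile ≈ 40 + ((77.25 − 69) / 17) × 10 = 44.8529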